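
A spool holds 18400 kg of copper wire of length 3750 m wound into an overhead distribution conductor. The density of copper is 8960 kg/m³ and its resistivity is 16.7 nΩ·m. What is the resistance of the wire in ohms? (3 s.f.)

ρ = 16.7 nΩ·m = 1.67×10^-8 Ω·m
A = m/(density·L) = 18400/(8960×3750) = 5.4762e-04 m²
R = ρL/A = (1.67×10^-8)(3750)/(5.4762e-04) = 0.114 Ω

0.114 Ω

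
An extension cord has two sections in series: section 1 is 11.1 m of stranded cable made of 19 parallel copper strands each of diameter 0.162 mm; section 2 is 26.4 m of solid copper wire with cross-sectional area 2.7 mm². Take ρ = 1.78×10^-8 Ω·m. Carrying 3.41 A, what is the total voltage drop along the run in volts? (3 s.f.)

2.31 V

Section 1: A_strand = π(8.1000e-05)² = 2.061e-08 m²; R₁ = ρL/(N·A_s) = (1.78×10^-8)(11.1)/(19×2.061e-08) = 0.5045 Ω
Section 2: A = 2.7 mm² = 2.700e-06 m²
R₂ = (1.78×10^-8)(26.4)/(2.700e-06) = 0.174 Ω
R = R₁ + R₂ = 0.6786 Ω
V = IR = 3.41 × 0.6786 = 2.31 V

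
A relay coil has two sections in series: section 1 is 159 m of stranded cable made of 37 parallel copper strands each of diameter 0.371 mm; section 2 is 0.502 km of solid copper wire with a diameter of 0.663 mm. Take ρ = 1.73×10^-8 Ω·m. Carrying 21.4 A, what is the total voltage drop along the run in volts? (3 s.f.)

553 V

Section 1: A_strand = π(1.8550e-04)² = 1.081e-07 m²; R₁ = ρL/(N·A_s) = (1.73×10^-8)(159)/(37×1.081e-07) = 0.6877 Ω
Section 2: A = π(d/2)² = π(3.3150e-04 m)² = 3.452e-07 m²
R₂ = (1.73×10^-8)(502)/(3.452e-07) = 25.16 Ω
R = R₁ + R₂ = 25.84 Ω
V = IR = 21.4 × 25.84 = 553 V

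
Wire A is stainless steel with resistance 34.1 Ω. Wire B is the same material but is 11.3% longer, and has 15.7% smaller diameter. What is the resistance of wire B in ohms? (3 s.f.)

53.4 Ω

R ∝ L/d², so R_B/R_A = (1 + 11.3/100) × (1 − 15.7/100)⁻²
= 1.113 × 1.407 = 1.566
R_B = 1.566 × 34.1 = 53.4 Ω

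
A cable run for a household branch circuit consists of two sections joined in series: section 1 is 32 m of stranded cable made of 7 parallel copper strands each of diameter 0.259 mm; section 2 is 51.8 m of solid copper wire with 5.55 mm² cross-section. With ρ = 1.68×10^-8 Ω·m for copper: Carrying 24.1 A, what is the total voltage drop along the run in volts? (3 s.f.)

38.9 V

Section 1: A_strand = π(1.2950e-04)² = 5.269e-08 m²; R₁ = ρL/(N·A_s) = (1.68×10^-8)(32)/(7×5.269e-08) = 1.458 Ω
Section 2: A = 5.55 mm² = 5.550e-06 m²
R₂ = (1.68×10^-8)(51.8)/(5.550e-06) = 0.1568 Ω
R = R₁ + R₂ = 1.615 Ω
V = IR = 24.1 × 1.615 = 38.9 V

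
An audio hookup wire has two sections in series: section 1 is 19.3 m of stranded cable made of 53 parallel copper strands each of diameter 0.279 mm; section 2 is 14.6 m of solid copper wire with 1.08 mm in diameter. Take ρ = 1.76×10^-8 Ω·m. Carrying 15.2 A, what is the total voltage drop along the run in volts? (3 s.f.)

5.86 V

Section 1: A_strand = π(1.3950e-04)² = 6.114e-08 m²; R₁ = ρL/(N·A_s) = (1.76×10^-8)(19.3)/(53×6.114e-08) = 0.1048 Ω
Section 2: A = π(d/2)² = π(5.4000e-04 m)² = 9.161e-07 m²
R₂ = (1.76×10^-8)(14.6)/(9.161e-07) = 0.2805 Ω
R = R₁ + R₂ = 0.3853 Ω
V = IR = 15.2 × 0.3853 = 5.86 V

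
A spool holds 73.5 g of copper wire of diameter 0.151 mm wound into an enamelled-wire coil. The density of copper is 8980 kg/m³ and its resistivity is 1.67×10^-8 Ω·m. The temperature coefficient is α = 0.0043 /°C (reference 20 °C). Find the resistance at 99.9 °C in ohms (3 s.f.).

A = π(d/2)² = π(7.5500e-05 m)² = 1.7908e-08 m²
L = m/(density·A) = 0.0735/(8980×1.7908e-08) = 457.1 m
R = ρL/A = (1.67×10^-8)(457.1)/(1.7908e-08) = 426.2 Ω
R(99.9 °C) = 426.2 × (1 + 0.0043×79.9) = 573 Ω

573 Ω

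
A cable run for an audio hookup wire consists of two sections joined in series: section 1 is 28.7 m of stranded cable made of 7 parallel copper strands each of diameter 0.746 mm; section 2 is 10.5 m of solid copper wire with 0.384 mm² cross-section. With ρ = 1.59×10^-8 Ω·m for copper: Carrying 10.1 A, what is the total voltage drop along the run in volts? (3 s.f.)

5.90 V

Section 1: A_strand = π(3.7300e-04)² = 4.371e-07 m²; R₁ = ρL/(N·A_s) = (1.59×10^-8)(28.7)/(7×4.371e-07) = 0.1491 Ω
Section 2: A = 0.384 mm² = 3.840e-07 m²
R₂ = (1.59×10^-8)(10.5)/(3.840e-07) = 0.4348 Ω
R = R₁ + R₂ = 0.5839 Ω
V = IR = 10.1 × 0.5839 = 5.90 V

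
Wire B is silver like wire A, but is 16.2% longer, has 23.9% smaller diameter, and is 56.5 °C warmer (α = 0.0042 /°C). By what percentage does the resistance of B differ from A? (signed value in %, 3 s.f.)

R ∝ ρL/d² with ρ ∝ (1+αΔT), so R_B/R_A = (1 + 16.2/100) × (1 − 23.9/100)⁻² × (1 + 0.0042×56.5)
= 1.162 × 1.727 × 1.237 = 2.483
(R_B − R_A)/R_A = 2.483 − 1 = 148%

148%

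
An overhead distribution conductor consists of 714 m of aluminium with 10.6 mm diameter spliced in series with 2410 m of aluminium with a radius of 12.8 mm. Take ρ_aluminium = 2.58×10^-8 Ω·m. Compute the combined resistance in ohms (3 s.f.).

Segment 1: A = π(d/2)² = π(5.3000e-03 m)² = 8.825e-05 m²
R₁ = ρL/A = (2.58×10^-8)(714)/(8.825e-05) = 0.2087 Ω
Segment 2: A = πr² = π(1.2800e-02 m)² = 5.147e-04 m²
R₂ = (2.58×10^-8)(2410)/(5.147e-04) = 0.1208 Ω
R = R₁ + R₂ = 0.330 Ω

0.330 Ω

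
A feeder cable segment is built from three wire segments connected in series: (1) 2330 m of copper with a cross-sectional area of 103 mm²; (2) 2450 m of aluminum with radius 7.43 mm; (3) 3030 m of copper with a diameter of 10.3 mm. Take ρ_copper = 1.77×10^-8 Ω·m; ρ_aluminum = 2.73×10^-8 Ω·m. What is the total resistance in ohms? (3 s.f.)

1.43 Ω

Seg 1: A = 103 mm² = 1.030e-04 m²
R_1 = (1.77×10^-8)(2330)/(1.030e-04) = 0.4004 Ω
Seg 2: A = πr² = π(7.4300e-03 m)² = 1.734e-04 m²
R_2 = (2.73×10^-8)(2450)/(1.734e-04) = 0.3857 Ω
Seg 3: A = π(d/2)² = π(5.1500e-03 m)² = 8.332e-05 m²
R_3 = (1.77×10^-8)(3030)/(8.332e-05) = 0.6437 Ω
R_total = R_1 + R_2 + R_3 = 1.43 Ω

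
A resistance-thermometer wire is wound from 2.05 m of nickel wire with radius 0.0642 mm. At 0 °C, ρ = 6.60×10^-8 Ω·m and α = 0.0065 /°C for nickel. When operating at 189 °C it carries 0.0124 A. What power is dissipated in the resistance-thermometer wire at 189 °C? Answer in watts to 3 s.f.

0.00358 W

A = πr² = π(6.4200e-05 m)² = 1.295e-08 m²
R₍0₎ = ρL/A = (6.60×10^-8)(2.05)/(1.295e-08) = 10.45 Ω
R₍189₎ = R₍0₎(1 + αΔT) = 10.45 × (1 + 0.0065×189) = 23.29 Ω
P = I²R = (0.0124)² × 23.29 = 0.00358 W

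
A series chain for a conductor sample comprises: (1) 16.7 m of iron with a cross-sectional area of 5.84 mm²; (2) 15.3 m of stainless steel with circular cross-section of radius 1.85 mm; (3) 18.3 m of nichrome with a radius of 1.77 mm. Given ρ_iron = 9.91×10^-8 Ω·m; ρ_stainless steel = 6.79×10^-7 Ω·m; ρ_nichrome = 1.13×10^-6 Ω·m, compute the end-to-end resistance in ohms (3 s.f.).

Seg 1: A = 5.84 mm² = 5.840e-06 m²
R_1 = (9.91×10^-8)(16.7)/(5.840e-06) = 0.2834 Ω
Seg 2: A = πr² = π(1.8500e-03 m)² = 1.075e-05 m²
R_2 = (6.79×10^-7)(15.3)/(1.075e-05) = 0.9662 Ω
Seg 3: A = πr² = π(1.7700e-03 m)² = 9.842e-06 m²
R_3 = (1.13×10^-6)(18.3)/(9.842e-06) = 2.101 Ω
R_total = R_1 + R_2 + R_3 = 3.35 Ω

3.35 Ω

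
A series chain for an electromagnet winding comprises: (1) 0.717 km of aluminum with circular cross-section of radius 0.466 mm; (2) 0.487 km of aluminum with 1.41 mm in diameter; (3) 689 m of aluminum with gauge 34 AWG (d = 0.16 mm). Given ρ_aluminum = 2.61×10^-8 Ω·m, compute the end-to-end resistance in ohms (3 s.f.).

930 Ω

Seg 1: A = πr² = π(4.6600e-04 m)² = 6.822e-07 m²
R_1 = (2.61×10^-8)(717)/(6.822e-07) = 27.43 Ω
Seg 2: A = π(d/2)² = π(7.0500e-04 m)² = 1.561e-06 m²
R_2 = (2.61×10^-8)(487)/(1.561e-06) = 8.14 Ω
Seg 3: A = π(0.16/2 mm)² = π(8.0000e-05 m)² = 2.011e-08 m²
R_3 = (2.61×10^-8)(689)/(2.011e-08) = 894.4 Ω
R_total = R_1 + R_2 + R_3 = 930 Ω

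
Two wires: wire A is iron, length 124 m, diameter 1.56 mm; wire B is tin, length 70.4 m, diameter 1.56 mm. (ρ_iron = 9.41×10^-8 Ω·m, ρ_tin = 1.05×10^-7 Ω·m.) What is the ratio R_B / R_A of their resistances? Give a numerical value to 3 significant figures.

R ∝ ρL/d², so R_B/R_A = (ρ_B/ρ_A) × (L_B/L_A)
= (1.05×10^-7/9.41×10^-8) × (70.4/124) = 0.634

0.634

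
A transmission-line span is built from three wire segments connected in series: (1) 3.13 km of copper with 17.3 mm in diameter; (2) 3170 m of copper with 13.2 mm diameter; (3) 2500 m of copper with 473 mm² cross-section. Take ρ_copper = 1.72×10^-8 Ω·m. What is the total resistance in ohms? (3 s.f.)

0.718 Ω

Seg 1: A = π(d/2)² = π(8.6500e-03 m)² = 2.351e-04 m²
R_1 = (1.72×10^-8)(3130)/(2.351e-04) = 0.229 Ω
Seg 2: A = π(d/2)² = π(6.6000e-03 m)² = 1.368e-04 m²
R_2 = (1.72×10^-8)(3170)/(1.368e-04) = 0.3984 Ω
Seg 3: A = 473 mm² = 4.730e-04 m²
R_3 = (1.72×10^-8)(2500)/(4.730e-04) = 0.09091 Ω
R_total = R_1 + R_2 + R_3 = 0.718 Ω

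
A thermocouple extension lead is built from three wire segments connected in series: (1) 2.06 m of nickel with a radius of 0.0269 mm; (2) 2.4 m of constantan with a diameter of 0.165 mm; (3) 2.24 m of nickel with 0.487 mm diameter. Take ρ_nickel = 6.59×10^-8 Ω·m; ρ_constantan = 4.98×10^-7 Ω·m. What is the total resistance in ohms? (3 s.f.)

Seg 1: A = πr² = π(2.6900e-05 m)² = 2.273e-09 m²
R_1 = (6.59×10^-8)(2.06)/(2.273e-09) = 59.72 Ω
Seg 2: A = π(d/2)² = π(8.2500e-05 m)² = 2.138e-08 m²
R_2 = (4.98×10^-7)(2.4)/(2.138e-08) = 55.9 Ω
Seg 3: A = π(d/2)² = π(2.4350e-04 m)² = 1.863e-07 m²
R_3 = (6.59×10^-8)(2.24)/(1.863e-07) = 0.7925 Ω
R_total = R_1 + R_2 + R_3 = 116 Ω

116 Ω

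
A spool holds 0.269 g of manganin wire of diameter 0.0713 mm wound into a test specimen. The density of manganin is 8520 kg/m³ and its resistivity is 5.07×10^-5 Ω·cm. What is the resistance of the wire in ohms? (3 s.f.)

ρ = 5.07×10^-5 Ω·cm = 5.07×10^-7 Ω·m
A = π(d/2)² = π(3.5650e-05 m)² = 3.9927e-09 m²
L = m/(density·A) = 2.690×10^-4/(8520×3.9927e-09) = 7.908 m
R = ρL/A = (5.07×10^-7)(7.908)/(3.9927e-09) = 1000 Ω

1000 Ω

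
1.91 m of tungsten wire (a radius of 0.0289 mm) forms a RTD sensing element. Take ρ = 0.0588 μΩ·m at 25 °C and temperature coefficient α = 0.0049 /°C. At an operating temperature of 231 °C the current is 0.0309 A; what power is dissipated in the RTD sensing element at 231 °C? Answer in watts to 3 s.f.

ρ = 0.0588 μΩ·m = 5.88×10^-8 Ω·m
A = πr² = π(2.8900e-05 m)² = 2.624e-09 m²
R₍25₎ = ρL/A = (5.88×10^-8)(1.91)/(2.624e-09) = 42.8 Ω
R₍231₎ = R₍25₎(1 + αΔT) = 42.8 × (1 + 0.0049×206) = 86.01 Ω
P = I²R = (0.0309)² × 86.01 = 0.0821 W

0.0821 W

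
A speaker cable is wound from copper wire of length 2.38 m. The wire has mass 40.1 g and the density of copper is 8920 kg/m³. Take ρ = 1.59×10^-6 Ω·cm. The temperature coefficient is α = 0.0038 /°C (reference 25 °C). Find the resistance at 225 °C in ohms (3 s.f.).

0.0353 Ω

ρ = 1.59×10^-6 Ω·cm = 1.59×10^-8 Ω·m
A = m/(density·L) = 0.0401/(8920×2.38) = 1.8889e-06 m²
R = ρL/A = (1.59×10^-8)(2.38)/(1.8889e-06) = 0.02003 Ω
R(225 °C) = 0.02003 × (1 + 0.0038×200) = 0.0353 Ω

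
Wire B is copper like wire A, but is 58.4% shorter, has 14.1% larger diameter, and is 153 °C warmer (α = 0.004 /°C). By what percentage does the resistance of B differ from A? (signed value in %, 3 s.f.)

-48.5%

R ∝ ρL/d² with ρ ∝ (1+αΔT), so R_B/R_A = (1 − 58.4/100) × (1 + 14.1/100)⁻² × (1 + 0.004×153)
= 0.416 × 0.7681 × 1.612 = 0.5151
(R_B − R_A)/R_A = 0.5151 − 1 = -48.5%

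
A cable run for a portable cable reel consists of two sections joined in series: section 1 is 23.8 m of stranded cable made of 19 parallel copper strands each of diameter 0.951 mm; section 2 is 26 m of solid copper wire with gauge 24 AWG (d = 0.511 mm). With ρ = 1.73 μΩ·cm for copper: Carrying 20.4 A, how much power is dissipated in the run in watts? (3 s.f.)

925 W

ρ = 1.73 μΩ·cm = 1.73×10^-8 Ω·m
Section 1: A_strand = π(4.7550e-04)² = 7.103e-07 m²; R₁ = ρL/(N·A_s) = (1.73×10^-8)(23.8)/(19×7.103e-07) = 0.03051 Ω
Section 2: A = π(0.511/2 mm)² = π(2.5550e-04 m)² = 2.051e-07 m²
R₂ = (1.73×10^-8)(26)/(2.051e-07) = 2.193 Ω
R = R₁ + R₂ = 2.224 Ω
P = I²R = (20.4)² × 2.224 = 925 W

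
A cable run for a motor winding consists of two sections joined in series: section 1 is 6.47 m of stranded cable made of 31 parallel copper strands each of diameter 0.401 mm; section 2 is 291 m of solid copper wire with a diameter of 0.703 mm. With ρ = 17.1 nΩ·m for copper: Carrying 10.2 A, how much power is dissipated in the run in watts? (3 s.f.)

ρ = 17.1 nΩ·m = 1.71×10^-8 Ω·m
Section 1: A_strand = π(2.0050e-04)² = 1.263e-07 m²; R₁ = ρL/(N·A_s) = (1.71×10^-8)(6.47)/(31×1.263e-07) = 0.02826 Ω
Section 2: A = π(d/2)² = π(3.5150e-04 m)² = 3.882e-07 m²
R₂ = (1.71×10^-8)(291)/(3.882e-07) = 12.82 Ω
R = R₁ + R₂ = 12.85 Ω
P = I²R = (10.2)² × 12.85 = 1340 W

1340 W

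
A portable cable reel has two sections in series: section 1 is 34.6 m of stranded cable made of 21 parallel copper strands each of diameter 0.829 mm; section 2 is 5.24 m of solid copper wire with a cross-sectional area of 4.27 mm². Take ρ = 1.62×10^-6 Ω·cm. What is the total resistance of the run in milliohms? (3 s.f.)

ρ = 1.62×10^-6 Ω·cm = 1.62×10^-8 Ω·m
Section 1: A_strand = π(4.1450e-04)² = 5.398e-07 m²; R₁ = ρL/(N·A_s) = (1.62×10^-8)(34.6)/(21×5.398e-07) = 0.04945 Ω
Section 2: A = 4.27 mm² = 4.270e-06 m²
R₂ = (1.62×10^-8)(5.24)/(4.270e-06) = 0.01988 Ω
R = R₁ + R₂ = 69.3 mΩ

69.3 mΩ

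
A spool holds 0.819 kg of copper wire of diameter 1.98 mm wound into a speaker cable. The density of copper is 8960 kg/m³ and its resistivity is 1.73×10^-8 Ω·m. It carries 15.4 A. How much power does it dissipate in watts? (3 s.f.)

A = π(d/2)² = π(9.9000e-04 m)² = 3.0791e-06 m²
L = m/(density·A) = 0.819/(8960×3.0791e-06) = 29.69 m
R = ρL/A = (1.73×10^-8)(29.69)/(3.0791e-06) = 0.1668 Ω
P = I²R = (15.4)² × 0.1668 = 39.6 W

39.6 W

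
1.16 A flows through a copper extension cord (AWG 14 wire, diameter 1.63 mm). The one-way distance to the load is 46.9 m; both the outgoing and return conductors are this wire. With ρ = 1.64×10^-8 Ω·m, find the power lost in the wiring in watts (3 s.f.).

0.992 W

A = π(1.63/2 mm)² = π(8.1500e-04 m)² = 2.087e-06 m²
Total conductor length (both ways) L = 2 × 46.9 = 93.8 m
R = ρL/A = (1.64×10^-8)(93.8)/(2.087e-06) = 0.7372 Ω
P = I²R = (1.16)² × 0.7372 = 0.992 W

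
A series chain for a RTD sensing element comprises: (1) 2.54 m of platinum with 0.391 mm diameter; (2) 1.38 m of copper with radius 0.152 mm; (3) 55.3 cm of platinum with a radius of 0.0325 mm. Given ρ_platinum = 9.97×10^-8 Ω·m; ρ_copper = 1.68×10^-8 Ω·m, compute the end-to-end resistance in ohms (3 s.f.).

19.0 Ω

Seg 1: A = π(d/2)² = π(1.9550e-04 m)² = 1.201e-07 m²
R_1 = (9.97×10^-8)(2.54)/(1.201e-07) = 2.109 Ω
Seg 2: A = πr² = π(1.5200e-04 m)² = 7.258e-08 m²
R_2 = (1.68×10^-8)(1.38)/(7.258e-08) = 0.3194 Ω
Seg 3: A = πr² = π(3.2500e-05 m)² = 3.318e-09 m²
R_3 = (9.97×10^-8)(0.553)/(3.318e-09) = 16.62 Ω
R_total = R_1 + R_2 + R_3 = 19.0 Ω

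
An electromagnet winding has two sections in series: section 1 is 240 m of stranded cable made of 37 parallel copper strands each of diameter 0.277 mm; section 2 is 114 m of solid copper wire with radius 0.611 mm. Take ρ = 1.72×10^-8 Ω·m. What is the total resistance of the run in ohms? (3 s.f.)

3.52 Ω

Section 1: A_strand = π(1.3850e-04)² = 6.026e-08 m²; R₁ = ρL/(N·A_s) = (1.72×10^-8)(240)/(37×6.026e-08) = 1.851 Ω
Section 2: A = πr² = π(6.1100e-04 m)² = 1.173e-06 m²
R₂ = (1.72×10^-8)(114)/(1.173e-06) = 1.672 Ω
R = R₁ + R₂ = 3.52 Ω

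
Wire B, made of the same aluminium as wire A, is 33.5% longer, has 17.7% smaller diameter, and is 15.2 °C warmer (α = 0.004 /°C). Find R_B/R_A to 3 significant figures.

2.09

R ∝ ρL/d² with ρ ∝ (1+αΔT), so R_B/R_A = (1 + 33.5/100) × (1 − 17.7/100)⁻² × (1 + 0.004×15.2)
= 1.335 × 1.476 × 1.061 = 2.09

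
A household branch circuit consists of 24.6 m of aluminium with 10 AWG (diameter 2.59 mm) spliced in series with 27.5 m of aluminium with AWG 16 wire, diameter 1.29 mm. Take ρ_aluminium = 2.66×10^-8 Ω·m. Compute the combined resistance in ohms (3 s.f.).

0.684 Ω

Segment 1: A = π(2.59/2 mm)² = π(1.2950e-03 m)² = 5.269e-06 m²
R₁ = ρL/A = (2.66×10^-8)(24.6)/(5.269e-06) = 0.1242 Ω
Segment 2: A = π(1.29/2 mm)² = π(6.4500e-04 m)² = 1.307e-06 m²
R₂ = (2.66×10^-8)(27.5)/(1.307e-06) = 0.5597 Ω
R = R₁ + R₂ = 0.684 Ω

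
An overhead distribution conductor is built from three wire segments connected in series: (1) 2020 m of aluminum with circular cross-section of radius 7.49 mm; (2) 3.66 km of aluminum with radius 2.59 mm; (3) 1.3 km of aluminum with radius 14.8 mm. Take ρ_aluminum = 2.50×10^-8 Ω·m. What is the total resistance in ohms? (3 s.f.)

4.68 Ω

Seg 1: A = πr² = π(7.4900e-03 m)² = 1.762e-04 m²
R_1 = (2.50×10^-8)(2020)/(1.762e-04) = 0.2865 Ω
Seg 2: A = πr² = π(2.5900e-03 m)² = 2.107e-05 m²
R_2 = (2.50×10^-8)(3660)/(2.107e-05) = 4.342 Ω
Seg 3: A = πr² = π(1.4800e-02 m)² = 6.881e-04 m²
R_3 = (2.50×10^-8)(1300)/(6.881e-04) = 0.04723 Ω
R_total = R_1 + R_2 + R_3 = 4.68 Ω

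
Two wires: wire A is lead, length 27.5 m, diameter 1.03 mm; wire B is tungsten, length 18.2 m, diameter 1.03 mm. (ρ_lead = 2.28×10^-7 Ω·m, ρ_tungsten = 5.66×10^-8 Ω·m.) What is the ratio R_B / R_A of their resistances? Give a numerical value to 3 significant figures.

0.164

R ∝ ρL/d², so R_B/R_A = (ρ_B/ρ_A) × (L_B/L_A)
= (5.66×10^-8/2.28×10^-7) × (18.2/27.5) = 0.164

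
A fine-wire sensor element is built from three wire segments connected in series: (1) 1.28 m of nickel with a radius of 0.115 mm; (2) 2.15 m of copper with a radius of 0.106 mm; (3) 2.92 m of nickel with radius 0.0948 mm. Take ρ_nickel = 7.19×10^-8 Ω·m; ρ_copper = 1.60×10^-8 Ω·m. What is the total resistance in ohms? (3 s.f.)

10.6 Ω

Seg 1: A = πr² = π(1.1500e-04 m)² = 4.155e-08 m²
R_1 = (7.19×10^-8)(1.28)/(4.155e-08) = 2.215 Ω
Seg 2: A = πr² = π(1.0600e-04 m)² = 3.530e-08 m²
R_2 = (1.60×10^-8)(2.15)/(3.530e-08) = 0.9745 Ω
Seg 3: A = πr² = π(9.4800e-05 m)² = 2.823e-08 m²
R_3 = (7.19×10^-8)(2.92)/(2.823e-08) = 7.436 Ω
R_total = R_1 + R_2 + R_3 = 10.6 Ω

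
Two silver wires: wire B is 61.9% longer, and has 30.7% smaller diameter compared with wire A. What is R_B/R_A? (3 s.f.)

3.37

R ∝ L/d², so R_B/R_A = (1 + 61.9/100) × (1 − 30.7/100)⁻²
= 1.619 × 2.082 = 3.37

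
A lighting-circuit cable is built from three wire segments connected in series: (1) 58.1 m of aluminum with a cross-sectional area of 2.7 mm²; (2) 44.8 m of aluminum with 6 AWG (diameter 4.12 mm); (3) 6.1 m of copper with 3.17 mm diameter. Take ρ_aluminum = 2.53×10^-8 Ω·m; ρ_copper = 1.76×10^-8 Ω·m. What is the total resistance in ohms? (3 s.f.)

0.643 Ω

Seg 1: A = 2.7 mm² = 2.700e-06 m²
R_1 = (2.53×10^-8)(58.1)/(2.700e-06) = 0.5444 Ω
Seg 2: A = π(4.12/2 mm)² = π(2.0600e-03 m)² = 1.333e-05 m²
R_2 = (2.53×10^-8)(44.8)/(1.333e-05) = 0.08502 Ω
Seg 3: A = π(d/2)² = π(1.5850e-03 m)² = 7.892e-06 m²
R_3 = (1.76×10^-8)(6.1)/(7.892e-06) = 0.0136 Ω
R_total = R_1 + R_2 + R_3 = 0.643 Ω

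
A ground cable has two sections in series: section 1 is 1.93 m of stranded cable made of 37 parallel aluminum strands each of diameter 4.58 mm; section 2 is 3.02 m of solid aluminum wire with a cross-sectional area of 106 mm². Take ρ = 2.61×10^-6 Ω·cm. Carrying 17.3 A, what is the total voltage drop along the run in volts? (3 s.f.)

ρ = 2.61×10^-6 Ω·cm = 2.61×10^-8 Ω·m
Section 1: A_strand = π(2.2900e-03)² = 1.647e-05 m²; R₁ = ρL/(N·A_s) = (2.61×10^-8)(1.93)/(37×1.647e-05) = 8.264×10^-5 Ω
Section 2: A = 106 mm² = 1.060e-04 m²
R₂ = (2.61×10^-8)(3.02)/(1.060e-04) = 7.436×10^-4 Ω
R = R₁ + R₂ = 8.262×10^-4 Ω
V = IR = 17.3 × 8.262×10^-4 = 0.0143 V

0.0143 V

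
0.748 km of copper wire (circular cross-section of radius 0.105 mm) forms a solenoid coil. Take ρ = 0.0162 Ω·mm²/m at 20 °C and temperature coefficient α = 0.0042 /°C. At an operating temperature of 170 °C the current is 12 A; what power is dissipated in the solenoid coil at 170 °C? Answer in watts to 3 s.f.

ρ = 0.0162 Ω·mm²/m = 1.62×10^-8 Ω·m
A = πr² = π(1.0500e-04 m)² = 3.464e-08 m²
R₍20₎ = ρL/A = (1.62×10^-8)(748)/(3.464e-08) = 349.9 Ω
R₍170₎ = R₍20₎(1 + αΔT) = 349.9 × (1 + 0.0042×150) = 570.3 Ω
P = I²R = (12)² × 570.3 = 82100 W

82100 W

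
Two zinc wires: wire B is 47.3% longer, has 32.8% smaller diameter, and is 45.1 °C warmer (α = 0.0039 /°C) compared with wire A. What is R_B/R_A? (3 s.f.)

R ∝ ρL/d² with ρ ∝ (1+αΔT), so R_B/R_A = (1 + 47.3/100) × (1 − 32.8/100)⁻² × (1 + 0.0039×45.1)
= 1.473 × 2.214 × 1.176 = 3.84

3.84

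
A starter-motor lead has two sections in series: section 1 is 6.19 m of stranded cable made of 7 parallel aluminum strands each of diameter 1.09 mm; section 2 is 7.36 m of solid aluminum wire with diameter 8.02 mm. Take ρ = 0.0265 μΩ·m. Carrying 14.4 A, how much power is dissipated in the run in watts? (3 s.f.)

ρ = 0.0265 μΩ·m = 2.65×10^-8 Ω·m
Section 1: A_strand = π(5.4500e-04)² = 9.331e-07 m²; R₁ = ρL/(N·A_s) = (2.65×10^-8)(6.19)/(7×9.331e-07) = 0.02511 Ω
Section 2: A = π(d/2)² = π(4.0100e-03 m)² = 5.052e-05 m²
R₂ = (2.65×10^-8)(7.36)/(5.052e-05) = 0.003861 Ω
R = R₁ + R₂ = 0.02897 Ω
P = I²R = (14.4)² × 0.02897 = 6.01 W

6.01 W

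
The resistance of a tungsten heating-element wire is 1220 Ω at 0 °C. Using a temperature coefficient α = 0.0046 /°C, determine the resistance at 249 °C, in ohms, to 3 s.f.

2620 Ω

ΔT = 249 − 0 = 249 °C
R = R₀(1 + αΔT) = 1220 × (1 + 0.0046×249) = 1220 × 2.145 = 2620 Ω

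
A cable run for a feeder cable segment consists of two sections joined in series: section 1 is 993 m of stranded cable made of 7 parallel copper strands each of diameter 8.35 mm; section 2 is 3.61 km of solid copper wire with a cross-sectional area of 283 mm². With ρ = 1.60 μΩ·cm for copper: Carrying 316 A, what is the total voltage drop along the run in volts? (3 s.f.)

ρ = 1.60 μΩ·cm = 1.60×10^-8 Ω·m
Section 1: A_strand = π(4.1750e-03)² = 5.476e-05 m²; R₁ = ρL/(N·A_s) = (1.60×10^-8)(993)/(7×5.476e-05) = 0.04145 Ω
Section 2: A = 283 mm² = 2.830e-04 m²
R₂ = (1.60×10^-8)(3610)/(2.830e-04) = 0.2041 Ω
R = R₁ + R₂ = 0.2455 Ω
V = IR = 316 × 0.2455 = 77.6 V

77.6 V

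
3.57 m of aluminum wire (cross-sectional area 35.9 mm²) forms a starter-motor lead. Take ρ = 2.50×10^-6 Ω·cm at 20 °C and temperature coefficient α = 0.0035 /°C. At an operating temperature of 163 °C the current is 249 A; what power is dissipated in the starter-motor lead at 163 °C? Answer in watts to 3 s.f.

231 W

ρ = 2.50×10^-6 Ω·cm = 2.50×10^-8 Ω·m
A = 35.9 mm² = 3.590e-05 m²
R₍20₎ = ρL/A = (2.50×10^-8)(3.57)/(3.590e-05) = 0.002486 Ω
R₍163₎ = R₍20₎(1 + αΔT) = 0.002486 × (1 + 0.0035×143) = 0.00373 Ω
P = I²R = (249)² × 0.00373 = 231 W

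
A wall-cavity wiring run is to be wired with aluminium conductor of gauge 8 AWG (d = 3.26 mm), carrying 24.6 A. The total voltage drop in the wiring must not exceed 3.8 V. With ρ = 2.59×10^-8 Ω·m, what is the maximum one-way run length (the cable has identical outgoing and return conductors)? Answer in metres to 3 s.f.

A = π(3.26/2 mm)² = π(1.6300e-03 m)² = 8.347e-06 m²
L_max = V_max·A/(2·ρI) = (3.8)(8.347e-06)/(2×2.59×10^-8×24.6) = 24.9 m

24.9 m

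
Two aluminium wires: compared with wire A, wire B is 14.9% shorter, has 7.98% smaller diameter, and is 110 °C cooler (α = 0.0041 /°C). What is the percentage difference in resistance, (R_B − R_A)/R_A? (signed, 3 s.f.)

-44.8%

R ∝ ρL/d² with ρ ∝ (1+αΔT), so R_B/R_A = (1 − 14.9/100) × (1 − 7.98/100)⁻² × (1 − 0.0041×110)
= 0.851 × 1.181 × 0.549 = 0.5517
(R_B − R_A)/R_A = 0.5517 − 1 = -44.8%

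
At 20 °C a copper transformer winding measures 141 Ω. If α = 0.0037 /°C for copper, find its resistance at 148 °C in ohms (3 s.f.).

ΔT = 148 − 20 = 128 °C
R = R₀(1 + αΔT) = 141 × (1 + 0.0037×128) = 141 × 1.474 = 208 Ω

208 Ω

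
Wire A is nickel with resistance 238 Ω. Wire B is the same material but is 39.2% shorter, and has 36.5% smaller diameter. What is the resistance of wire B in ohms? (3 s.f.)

359 Ω

R ∝ L/d², so R_B/R_A = (1 − 39.2/100) × (1 − 36.5/100)⁻²
= 0.608 × 2.48 = 1.508
R_B = 1.508 × 238 = 359 Ω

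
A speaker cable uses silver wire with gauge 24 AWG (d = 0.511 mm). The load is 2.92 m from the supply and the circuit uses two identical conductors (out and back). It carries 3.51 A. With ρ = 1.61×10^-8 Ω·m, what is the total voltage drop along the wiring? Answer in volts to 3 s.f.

A = π(0.511/2 mm)² = π(2.5550e-04 m)² = 2.051e-07 m²
Total conductor length (both ways) L = 2 × 2.92 = 5.84 m
R = ρL/A = (1.61×10^-8)(5.84)/(2.051e-07) = 0.4585 Ω
V = IR = 3.51 × 0.4585 = 1.61 V

1.61 V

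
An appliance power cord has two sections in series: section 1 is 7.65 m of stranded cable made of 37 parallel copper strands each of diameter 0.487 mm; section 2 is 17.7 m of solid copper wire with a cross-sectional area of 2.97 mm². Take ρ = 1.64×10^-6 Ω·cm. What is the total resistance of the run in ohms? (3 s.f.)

ρ = 1.64×10^-6 Ω·cm = 1.64×10^-8 Ω·m
Section 1: A_strand = π(2.4350e-04)² = 1.863e-07 m²; R₁ = ρL/(N·A_s) = (1.64×10^-8)(7.65)/(37×1.863e-07) = 0.0182 Ω
Section 2: A = 2.97 mm² = 2.970e-06 m²
R₂ = (1.64×10^-8)(17.7)/(2.970e-06) = 0.09774 Ω
R = R₁ + R₂ = 0.116 Ω

0.116 Ω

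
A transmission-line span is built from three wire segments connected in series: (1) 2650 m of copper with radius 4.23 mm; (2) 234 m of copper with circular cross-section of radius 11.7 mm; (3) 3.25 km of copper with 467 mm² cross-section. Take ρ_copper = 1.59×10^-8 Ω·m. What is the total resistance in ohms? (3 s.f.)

0.869 Ω

Seg 1: A = πr² = π(4.2300e-03 m)² = 5.621e-05 m²
R_1 = (1.59×10^-8)(2650)/(5.621e-05) = 0.7496 Ω
Seg 2: A = πr² = π(1.1700e-02 m)² = 4.301e-04 m²
R_2 = (1.59×10^-8)(234)/(4.301e-04) = 0.008651 Ω
Seg 3: A = 467 mm² = 4.670e-04 m²
R_3 = (1.59×10^-8)(3250)/(4.670e-04) = 0.1107 Ω
R_total = R_1 + R_2 + R_3 = 0.869 Ω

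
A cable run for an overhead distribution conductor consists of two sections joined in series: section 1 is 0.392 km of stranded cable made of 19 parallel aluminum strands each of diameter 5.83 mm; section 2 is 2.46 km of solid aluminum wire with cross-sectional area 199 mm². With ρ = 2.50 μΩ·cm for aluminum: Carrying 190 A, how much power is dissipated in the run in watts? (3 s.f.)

11900 W

ρ = 2.50 μΩ·cm = 2.50×10^-8 Ω·m
Section 1: A_strand = π(2.9150e-03)² = 2.669e-05 m²; R₁ = ρL/(N·A_s) = (2.50×10^-8)(392)/(19×2.669e-05) = 0.01932 Ω
Section 2: A = 199 mm² = 1.990e-04 m²
R₂ = (2.50×10^-8)(2460)/(1.990e-04) = 0.309 Ω
R = R₁ + R₂ = 0.3284 Ω
P = I²R = (190)² × 0.3284 = 11900 W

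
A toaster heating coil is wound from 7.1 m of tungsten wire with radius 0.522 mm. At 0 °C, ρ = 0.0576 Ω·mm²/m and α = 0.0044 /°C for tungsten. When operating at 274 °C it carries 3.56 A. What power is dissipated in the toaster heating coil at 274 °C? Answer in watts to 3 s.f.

ρ = 0.0576 Ω·mm²/m = 5.76×10^-8 Ω·m
A = πr² = π(5.2200e-04 m)² = 8.560e-07 m²
R₍0₎ = ρL/A = (5.76×10^-8)(7.1)/(8.560e-07) = 0.4777 Ω
R₍274₎ = R₍0₎(1 + αΔT) = 0.4777 × (1 + 0.0044×274) = 1.054 Ω
P = I²R = (3.56)² × 1.054 = 13.4 W

13.4 W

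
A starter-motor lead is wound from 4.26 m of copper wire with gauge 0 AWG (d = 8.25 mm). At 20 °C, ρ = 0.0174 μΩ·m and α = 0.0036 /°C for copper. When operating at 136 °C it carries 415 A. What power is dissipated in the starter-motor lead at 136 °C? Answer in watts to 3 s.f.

339 W

ρ = 0.0174 μΩ·m = 1.74×10^-8 Ω·m
A = π(8.25/2 mm)² = π(4.1250e-03 m)² = 5.346e-05 m²
R₍20₎ = ρL/A = (1.74×10^-8)(4.26)/(5.346e-05) = 0.001387 Ω
R₍136₎ = R₍20₎(1 + αΔT) = 0.001387 × (1 + 0.0036×116) = 0.001966 Ω
P = I²R = (415)² × 0.001966 = 339 W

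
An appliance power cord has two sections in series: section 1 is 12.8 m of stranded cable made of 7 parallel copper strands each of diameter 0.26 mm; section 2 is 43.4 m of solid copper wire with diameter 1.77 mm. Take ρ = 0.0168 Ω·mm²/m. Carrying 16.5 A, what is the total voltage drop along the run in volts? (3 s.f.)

ρ = 0.0168 Ω·mm²/m = 1.68×10^-8 Ω·m
Section 1: A_strand = π(1.3000e-04)² = 5.309e-08 m²; R₁ = ρL/(N·A_s) = (1.68×10^-8)(12.8)/(7×5.309e-08) = 0.5786 Ω
Section 2: A = π(d/2)² = π(8.8500e-04 m)² = 2.461e-06 m²
R₂ = (1.68×10^-8)(43.4)/(2.461e-06) = 0.2963 Ω
R = R₁ + R₂ = 0.8749 Ω
V = IR = 16.5 × 0.8749 = 14.4 V

14.4 V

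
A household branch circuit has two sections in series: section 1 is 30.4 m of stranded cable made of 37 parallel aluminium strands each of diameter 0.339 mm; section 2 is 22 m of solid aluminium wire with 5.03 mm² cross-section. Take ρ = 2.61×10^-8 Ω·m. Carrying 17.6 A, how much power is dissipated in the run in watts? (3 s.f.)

109 W

Section 1: A_strand = π(1.6950e-04)² = 9.026e-08 m²; R₁ = ρL/(N·A_s) = (2.61×10^-8)(30.4)/(37×9.026e-08) = 0.2376 Ω
Section 2: A = 5.03 mm² = 5.030e-06 m²
R₂ = (2.61×10^-8)(22)/(5.030e-06) = 0.1142 Ω
R = R₁ + R₂ = 0.3517 Ω
P = I²R = (17.6)² × 0.3517 = 109 W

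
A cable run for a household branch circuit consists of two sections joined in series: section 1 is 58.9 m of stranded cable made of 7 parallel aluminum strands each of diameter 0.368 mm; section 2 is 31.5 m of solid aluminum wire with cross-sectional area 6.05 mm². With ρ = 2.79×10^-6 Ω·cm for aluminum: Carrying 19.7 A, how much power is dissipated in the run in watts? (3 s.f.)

913 W

ρ = 2.79×10^-6 Ω·cm = 2.79×10^-8 Ω·m
Section 1: A_strand = π(1.8400e-04)² = 1.064e-07 m²; R₁ = ρL/(N·A_s) = (2.79×10^-8)(58.9)/(7×1.064e-07) = 2.207 Ω
Section 2: A = 6.05 mm² = 6.050e-06 m²
R₂ = (2.79×10^-8)(31.5)/(6.050e-06) = 0.1453 Ω
R = R₁ + R₂ = 2.352 Ω
P = I²R = (19.7)² × 2.352 = 913 W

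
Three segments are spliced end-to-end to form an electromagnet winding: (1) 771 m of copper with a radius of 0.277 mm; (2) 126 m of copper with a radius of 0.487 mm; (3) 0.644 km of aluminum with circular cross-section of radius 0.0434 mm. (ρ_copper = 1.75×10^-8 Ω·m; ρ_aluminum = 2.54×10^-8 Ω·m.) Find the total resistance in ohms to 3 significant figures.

Seg 1: A = πr² = π(2.7700e-04 m)² = 2.411e-07 m²
R_1 = (1.75×10^-8)(771)/(2.411e-07) = 55.97 Ω
Seg 2: A = πr² = π(4.8700e-04 m)² = 7.451e-07 m²
R_2 = (1.75×10^-8)(126)/(7.451e-07) = 2.959 Ω
Seg 3: A = πr² = π(4.3400e-05 m)² = 5.917e-09 m²
R_3 = (2.54×10^-8)(644)/(5.917e-09) = 2764 Ω
R_total = R_1 + R_2 + R_3 = 2820 Ω

2820 Ω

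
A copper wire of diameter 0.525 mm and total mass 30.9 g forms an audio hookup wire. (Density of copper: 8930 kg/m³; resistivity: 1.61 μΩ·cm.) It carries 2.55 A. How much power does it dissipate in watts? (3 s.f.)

ρ = 1.61 μΩ·cm = 1.61×10^-8 Ω·m
A = π(d/2)² = π(2.6250e-04 m)² = 2.1648e-07 m²
L = m/(density·A) = 0.0309/(8930×2.1648e-07) = 15.98 m
R = ρL/A = (1.61×10^-8)(15.98)/(2.1648e-07) = 1.189 Ω
P = I²R = (2.55)² × 1.189 = 7.73 W

7.73 W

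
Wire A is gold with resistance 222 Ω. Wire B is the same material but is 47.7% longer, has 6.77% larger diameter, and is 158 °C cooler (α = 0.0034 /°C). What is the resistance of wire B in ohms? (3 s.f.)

133 Ω

R ∝ ρL/d² with ρ ∝ (1+αΔT), so R_B/R_A = (1 + 47.7/100) × (1 + 6.77/100)⁻² × (1 − 0.0034×158)
= 1.477 × 0.8772 × 0.4628 = 0.5996
R_B = 0.5996 × 222 = 133 Ω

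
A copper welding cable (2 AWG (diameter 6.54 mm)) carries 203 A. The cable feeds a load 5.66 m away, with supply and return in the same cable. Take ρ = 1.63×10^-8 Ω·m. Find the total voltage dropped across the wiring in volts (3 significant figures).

A = π(6.54/2 mm)² = π(3.2700e-03 m)² = 3.359e-05 m²
Total conductor length (both ways) L = 2 × 5.66 = 11.32 m
R = ρL/A = (1.63×10^-8)(11.32)/(3.359e-05) = 0.005493 Ω
V = IR = 203 × 0.005493 = 1.12 V

1.12 V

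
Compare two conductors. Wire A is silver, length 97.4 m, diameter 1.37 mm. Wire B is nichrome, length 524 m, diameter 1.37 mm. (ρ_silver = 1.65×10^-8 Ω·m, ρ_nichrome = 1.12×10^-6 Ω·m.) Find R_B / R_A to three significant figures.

365

R ∝ ρL/d², so R_B/R_A = (ρ_B/ρ_A) × (L_B/L_A)
= (1.12×10^-6/1.65×10^-8) × (524/97.4) = 365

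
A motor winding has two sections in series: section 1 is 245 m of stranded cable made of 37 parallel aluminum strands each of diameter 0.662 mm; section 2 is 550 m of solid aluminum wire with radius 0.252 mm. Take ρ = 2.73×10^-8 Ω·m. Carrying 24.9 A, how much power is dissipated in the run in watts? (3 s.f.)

Section 1: A_strand = π(3.3100e-04)² = 3.442e-07 m²; R₁ = ρL/(N·A_s) = (2.73×10^-8)(245)/(37×3.442e-07) = 0.5252 Ω
Section 2: A = πr² = π(2.5200e-04 m)² = 1.995e-07 m²
R₂ = (2.73×10^-8)(550)/(1.995e-07) = 75.26 Ω
R = R₁ + R₂ = 75.79 Ω
P = I²R = (24.9)² × 75.79 = 47000 W

47000 W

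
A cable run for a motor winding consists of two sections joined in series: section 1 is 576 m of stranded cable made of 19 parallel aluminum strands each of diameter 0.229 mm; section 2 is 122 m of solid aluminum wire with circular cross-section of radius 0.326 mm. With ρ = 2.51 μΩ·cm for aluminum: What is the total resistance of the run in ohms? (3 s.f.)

ρ = 2.51 μΩ·cm = 2.51×10^-8 Ω·m
Section 1: A_strand = π(1.1450e-04)² = 4.119e-08 m²; R₁ = ρL/(N·A_s) = (2.51×10^-8)(576)/(19×4.119e-08) = 18.47 Ω
Section 2: A = πr² = π(3.2600e-04 m)² = 3.339e-07 m²
R₂ = (2.51×10^-8)(122)/(3.339e-07) = 9.172 Ω
R = R₁ + R₂ = 27.6 Ω

27.6 Ω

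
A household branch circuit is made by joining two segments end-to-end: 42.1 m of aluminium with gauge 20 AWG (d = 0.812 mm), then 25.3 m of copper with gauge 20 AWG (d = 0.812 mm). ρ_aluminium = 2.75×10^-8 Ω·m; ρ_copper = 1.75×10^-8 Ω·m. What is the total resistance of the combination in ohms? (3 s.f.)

Segment 1: A = π(0.812/2 mm)² = π(4.0600e-04 m)² = 5.178e-07 m²
R₁ = ρL/A = (2.75×10^-8)(42.1)/(5.178e-07) = 2.236 Ω
R₂ = (1.75×10^-8)(25.3)/(5.178e-07) = 0.855 Ω
R = R₁ + R₂ = 3.09 Ω

3.09 Ω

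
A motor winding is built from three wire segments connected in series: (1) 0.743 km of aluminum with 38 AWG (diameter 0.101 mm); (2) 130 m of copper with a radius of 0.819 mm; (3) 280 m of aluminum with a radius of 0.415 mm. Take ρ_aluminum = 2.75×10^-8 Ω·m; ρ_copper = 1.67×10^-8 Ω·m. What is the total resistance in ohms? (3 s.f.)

2570 Ω

Seg 1: A = π(0.101/2 mm)² = π(5.0500e-05 m)² = 8.012e-09 m²
R_1 = (2.75×10^-8)(743)/(8.012e-09) = 2550 Ω
Seg 2: A = πr² = π(8.1900e-04 m)² = 2.107e-06 m²
R_2 = (1.67×10^-8)(130)/(2.107e-06) = 1.03 Ω
Seg 3: A = πr² = π(4.1500e-04 m)² = 5.411e-07 m²
R_3 = (2.75×10^-8)(280)/(5.411e-07) = 14.23 Ω
R_total = R_1 + R_2 + R_3 = 2570 Ω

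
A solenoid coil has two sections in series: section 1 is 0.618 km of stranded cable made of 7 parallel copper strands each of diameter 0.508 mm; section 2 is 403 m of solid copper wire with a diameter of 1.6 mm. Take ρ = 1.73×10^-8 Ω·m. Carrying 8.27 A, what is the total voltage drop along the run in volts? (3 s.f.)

Section 1: A_strand = π(2.5400e-04)² = 2.027e-07 m²; R₁ = ρL/(N·A_s) = (1.73×10^-8)(618)/(7×2.027e-07) = 7.536 Ω
Section 2: A = π(d/2)² = π(8.0000e-04 m)² = 2.011e-06 m²
R₂ = (1.73×10^-8)(403)/(2.011e-06) = 3.468 Ω
R = R₁ + R₂ = 11 Ω
V = IR = 8.27 × 11 = 91.0 V

91.0 V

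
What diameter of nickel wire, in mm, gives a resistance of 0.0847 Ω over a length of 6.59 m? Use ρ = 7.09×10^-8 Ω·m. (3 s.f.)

A = ρL/R = (7.09×10^-8)(6.59)/(0.0847) = 5.516e-06 m²
d = 2√(A/π) = 2.650e-03 m = 2.65 mm

2.65 mm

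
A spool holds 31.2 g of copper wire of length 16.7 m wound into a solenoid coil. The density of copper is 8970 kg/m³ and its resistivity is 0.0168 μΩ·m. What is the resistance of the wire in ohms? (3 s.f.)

1.35 Ω

ρ = 0.0168 μΩ·m = 1.68×10^-8 Ω·m
A = m/(density·L) = 0.0312/(8970×16.7) = 2.0828e-07 m²
R = ρL/A = (1.68×10^-8)(16.7)/(2.0828e-07) = 1.35 Ω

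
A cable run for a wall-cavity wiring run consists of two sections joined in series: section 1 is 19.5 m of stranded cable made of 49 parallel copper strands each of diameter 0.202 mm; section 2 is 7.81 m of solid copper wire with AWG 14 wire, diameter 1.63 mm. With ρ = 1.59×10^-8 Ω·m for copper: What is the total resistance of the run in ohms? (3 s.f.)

0.257 Ω

Section 1: A_strand = π(1.0100e-04)² = 3.205e-08 m²; R₁ = ρL/(N·A_s) = (1.59×10^-8)(19.5)/(49×3.205e-08) = 0.1974 Ω
Section 2: A = π(1.63/2 mm)² = π(8.1500e-04 m)² = 2.087e-06 m²
R₂ = (1.59×10^-8)(7.81)/(2.087e-06) = 0.05951 Ω
R = R₁ + R₂ = 0.257 Ω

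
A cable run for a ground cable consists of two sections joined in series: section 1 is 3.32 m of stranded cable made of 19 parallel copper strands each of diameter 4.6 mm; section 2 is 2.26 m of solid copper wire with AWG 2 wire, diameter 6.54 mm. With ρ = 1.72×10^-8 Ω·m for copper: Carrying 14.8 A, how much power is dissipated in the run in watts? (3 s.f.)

0.293 W

Section 1: A_strand = π(2.3000e-03)² = 1.662e-05 m²; R₁ = ρL/(N·A_s) = (1.72×10^-8)(3.32)/(19×1.662e-05) = 1.808×10^-4 Ω
Section 2: A = π(6.54/2 mm)² = π(3.2700e-03 m)² = 3.359e-05 m²
R₂ = (1.72×10^-8)(2.26)/(3.359e-05) = 0.001157 Ω
R = R₁ + R₂ = 0.001338 Ω
P = I²R = (14.8)² × 0.001338 = 0.293 W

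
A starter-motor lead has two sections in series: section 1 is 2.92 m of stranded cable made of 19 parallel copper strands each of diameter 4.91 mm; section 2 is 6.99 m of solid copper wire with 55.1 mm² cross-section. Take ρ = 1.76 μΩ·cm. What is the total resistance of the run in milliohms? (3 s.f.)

2.38 mΩ

ρ = 1.76 μΩ·cm = 1.76×10^-8 Ω·m
Section 1: A_strand = π(2.4550e-03)² = 1.893e-05 m²; R₁ = ρL/(N·A_s) = (1.76×10^-8)(2.92)/(19×1.893e-05) = 1.429×10^-4 Ω
Section 2: A = 55.1 mm² = 5.510e-05 m²
R₂ = (1.76×10^-8)(6.99)/(5.510e-05) = 0.002233 Ω
R = R₁ + R₂ = 2.38 mΩ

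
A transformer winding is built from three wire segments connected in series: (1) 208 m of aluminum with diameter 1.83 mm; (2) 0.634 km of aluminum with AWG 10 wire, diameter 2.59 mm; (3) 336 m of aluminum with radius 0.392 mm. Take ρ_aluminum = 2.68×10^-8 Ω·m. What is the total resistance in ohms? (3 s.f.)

24.0 Ω

Seg 1: A = π(d/2)² = π(9.1500e-04 m)² = 2.630e-06 m²
R_1 = (2.68×10^-8)(208)/(2.630e-06) = 2.119 Ω
Seg 2: A = π(2.59/2 mm)² = π(1.2950e-03 m)² = 5.269e-06 m²
R_2 = (2.68×10^-8)(634)/(5.269e-06) = 3.225 Ω
Seg 3: A = πr² = π(3.9200e-04 m)² = 4.827e-07 m²
R_3 = (2.68×10^-8)(336)/(4.827e-07) = 18.65 Ω
R_total = R_1 + R_2 + R_3 = 24.0 Ω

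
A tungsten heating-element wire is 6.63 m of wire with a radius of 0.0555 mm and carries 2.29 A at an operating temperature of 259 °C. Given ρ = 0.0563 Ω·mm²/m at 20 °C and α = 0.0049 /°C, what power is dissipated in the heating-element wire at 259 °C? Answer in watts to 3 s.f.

439 W

ρ = 0.0563 Ω·mm²/m = 5.63×10^-8 Ω·m
A = πr² = π(5.5500e-05 m)² = 9.677e-09 m²
R₍20₎ = ρL/A = (5.63×10^-8)(6.63)/(9.677e-09) = 38.57 Ω
R₍259₎ = R₍20₎(1 + αΔT) = 38.57 × (1 + 0.0049×239) = 83.75 Ω
P = I²R = (2.29)² × 83.75 = 439 W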